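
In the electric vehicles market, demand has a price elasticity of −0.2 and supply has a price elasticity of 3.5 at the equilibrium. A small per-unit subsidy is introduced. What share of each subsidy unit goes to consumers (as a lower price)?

Consumer share = 35/37

For a small subsidy around the equilibrium, the benefit split depends on the relative slopes, which at a point are proportional to the elasticities.
Buyer share = εs/(εs + |εd|) = 3.5/(3.5 + 0.2) = 35/37; seller share = |εd|/(εs + |εd|) = 2/37.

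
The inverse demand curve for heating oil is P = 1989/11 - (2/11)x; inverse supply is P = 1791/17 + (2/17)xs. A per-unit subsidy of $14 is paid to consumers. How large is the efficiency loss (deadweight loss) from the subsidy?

Deadweight loss = $327.25

Pre-subsidy: 1989/11 - (2/11)x = 1791/17 + (2/17)x gives x* = 252 and P* = 135.
With the rebate, buyers effectively pay Pb = Ps − 14, where Ps is the price sellers receive.
On the curves, Pb = 1989/11 - (2/11)x and Ps = 1791/17 + (2/17)x; the wedge Ps − Pb = 14 gives 1791/17 + (2/17)x − (1989/11 - (2/11)x) = 14, so x' = 298.75.
Then Pb = 1989/11 − (2/11)·298.75 = 126.5 and Ps = 1791/17 + (2/17)·298.75 = 140.5.
The subsidy expands output by 298.75 − 252 = 46.75 past the efficient level; on those units the gap between marginal cost and willingness to pay runs from 0 up to 14.
DWL = ½ × 14 × 46.75 = 327.25.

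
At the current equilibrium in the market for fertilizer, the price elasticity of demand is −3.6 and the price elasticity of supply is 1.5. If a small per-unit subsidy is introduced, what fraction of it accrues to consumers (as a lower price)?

For a small subsidy around the equilibrium, the benefit split depends on the relative slopes, which at a point are proportional to the elasticities.
Buyer share = εs/(εs + |εd|) = 1.5/(1.5 + 3.6) = 5/17; seller share = |εd|/(εs + |εd|) = 12/17.

Consumer share = 5/17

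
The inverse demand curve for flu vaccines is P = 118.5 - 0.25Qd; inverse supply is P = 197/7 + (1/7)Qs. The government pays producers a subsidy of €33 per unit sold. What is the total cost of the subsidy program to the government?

Pre-subsidy: 118.5 - 0.25Q = 197/7 + (1/7)Q gives Q* = 230 and P* = 61.
With the subsidy, sellers receive Ps = Pb + 33 for each unit, where Pb is the price buyers pay.
On the curves, Pb = 118.5 - 0.25Q and Ps = 197/7 + (1/7)Q; the wedge Ps − Pb = 33 gives 197/7 + (1/7)Q − (118.5 - 0.25Q) = 33, so Q' = 314.
Then Pb = 118.5 − 0.25·314 = 40 and Ps = 197/7 + (1/7)·314 = 73.
Government outlay = subsidy × quantity = 33 × 314 = 10362.

Government cost = €10362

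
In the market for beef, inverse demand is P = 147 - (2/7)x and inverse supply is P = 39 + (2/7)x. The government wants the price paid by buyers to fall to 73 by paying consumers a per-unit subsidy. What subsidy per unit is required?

At a buyer price of 73, quantity demanded is 514.5 − 3.5·73 = 259.
Sellers supply 259 only when they receive Ps = 39 + (2/7)·259 = 113.
s = Ps − Pb = 113 − 73 = 40.

Required subsidy s = 40 per unit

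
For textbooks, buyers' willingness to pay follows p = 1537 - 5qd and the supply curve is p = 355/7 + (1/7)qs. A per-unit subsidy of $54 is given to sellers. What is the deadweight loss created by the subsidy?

Pre-subsidy: 1537 - 5q = 355/7 + (1/7)q gives q* = 289 and p* = 92.
With the subsidy, sellers receive ps = pb + 54 for each unit, where pb is the price buyers pay.
On the curves, pb = 1537 - 5q and ps = 355/7 + (1/7)q; the wedge ps − pb = 54 gives 355/7 + (1/7)q − (1537 - 5q) = 54, so q' = 299.5.
Then pb = 1537 − 5·299.5 = 39.5 and ps = 355/7 + (1/7)·299.5 = 93.5.
The subsidy expands output by 299.5 − 289 = 10.5 past the efficient level; on those units the gap between marginal cost and willingness to pay runs from 0 up to 54.
DWL = ½ × 54 × 10.5 = 283.5.

Deadweight loss = $283.5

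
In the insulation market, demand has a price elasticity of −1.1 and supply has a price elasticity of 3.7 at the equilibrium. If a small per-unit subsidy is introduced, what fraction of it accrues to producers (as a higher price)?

Producer share = 11/48

For a small subsidy around the equilibrium, the benefit split depends on the relative slopes, which at a point are proportional to the elasticities.
Buyer share = εs/(εs + |εd|) = 3.7/(3.7 + 1.1) = 37/48; seller share = |εd|/(εs + |εd|) = 11/48.
So producers capture 11/48 of the subsidy.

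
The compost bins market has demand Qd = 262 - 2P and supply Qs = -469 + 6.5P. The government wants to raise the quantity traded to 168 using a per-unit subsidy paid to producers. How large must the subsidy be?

Required subsidy s = 51 per unit

At Q = 168, invert demand for the buyer price: Pb = (262 − 168)/2 = 47; invert supply for the seller price: Ps = (168 − (-469))/6.5 = 98.
The subsidy must fill the gap: s = Ps − Pb = 98 − 47 = 51.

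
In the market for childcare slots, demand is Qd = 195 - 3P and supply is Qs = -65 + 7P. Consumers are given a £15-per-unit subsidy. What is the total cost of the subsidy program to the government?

Pre-subsidy: 195 - 3P = -65 + 7P gives P* = 26, Q* = 117.
With the rebate, buyers effectively pay Pb = Ps − 15, where Ps is the price sellers receive.
Demand in terms of Ps becomes Qd = 195 − 3(Ps − 15) = 240 - 3Ps. Setting this equal to supply: 240 - 3Ps = -65 + 7Ps, so Ps = 30.5.
Buyers pay Pb = 30.5 − 15 = 15.5; Q' = -65 + 7·30.5 = 148.5.
Government outlay = subsidy × quantity = 15 × 148.5 = 2227.5.

Government cost = £2227.5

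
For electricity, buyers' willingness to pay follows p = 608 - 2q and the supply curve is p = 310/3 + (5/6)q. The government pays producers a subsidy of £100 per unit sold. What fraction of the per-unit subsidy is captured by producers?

Producer share = 5/17

Pre-subsidy: 608 - 2q = 310/3 + (5/6)q gives q* = 3028/17 and p* = 4280/17.
With the subsidy, sellers receive ps = pb + 100 for each unit, where pb is the price buyers pay.
On the curves, pb = 608 - 2q and ps = 310/3 + (5/6)q; the wedge ps − pb = 100 gives 310/3 + (5/6)q − (608 - 2q) = 100, so q' = 3628/17.
Then pb = 608 − 2·(3628/17) = 3080/17 and ps = 310/3 + (5/6)·(3628/17) = 4780/17.
Buyers' price falls by p* − pb = 4280/17 − 3080/17 = 1200/17; sellers' price rises by ps − p* = 4780/17 − 4280/17 = 500/17.
So producers capture (500/17)/100 = 5/17 of each unit of subsidy.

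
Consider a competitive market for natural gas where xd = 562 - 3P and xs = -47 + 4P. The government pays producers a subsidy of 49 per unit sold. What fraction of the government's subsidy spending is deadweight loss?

Pre-subsidy: 562 - 3P = -47 + 4P gives P* = 87, x* = 301.
With the subsidy, sellers receive Ps = Pb + 49 for each unit, where Pb is the price buyers pay.
Supply in terms of Pb becomes xs = -47 + 4(Pb + 49) = 149 + 4Pb. Setting this equal to demand: 562 - 3Pb = 149 + 4Pb, so Pb = 59.
Sellers receive Ps = 59 + 49 = 108; x' = 562 − 3·59 = 385.
ΔCS = ½(301 + 385)(87 − 59) = 9604; ΔPS = ½(301 + 385)(108 − 87) = 7203.
Government spending = 49 × 385 = 18865.
DWL = ½ × 49 × (385 − 301) = 2058; fraction = 2058 / 18865 = 6/55.

DWL / government spending = 6/55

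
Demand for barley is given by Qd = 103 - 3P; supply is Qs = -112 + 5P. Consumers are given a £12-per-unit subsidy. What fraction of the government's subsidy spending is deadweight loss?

Pre-subsidy: 103 - 3P = -112 + 5P gives P* = 26.875, Q* = 22.375.
With the rebate, buyers effectively pay Pb = Ps − 12, where Ps is the price sellers receive.
Demand in terms of Ps becomes Qd = 103 − 3(Ps − 12) = 139 - 3Ps. Setting this equal to supply: 139 - 3Ps = -112 + 5Ps, so Ps = 31.375.
Buyers pay Pb = 31.375 − 12 = 19.375; Q' = -112 + 5·31.375 = 44.875.
ΔCS = ½(22.375 + 44.875)(26.875 − 19.375) = 252.1875; ΔPS = ½(22.375 + 44.875)(31.375 − 26.875) = 151.3125.
Government spending = 12 × 44.875 = 538.5.
DWL = ½ × 12 × (44.875 − 22.375) = 135; fraction = 135 / 538.5 = 90/359.

DWL / government spending = 90/359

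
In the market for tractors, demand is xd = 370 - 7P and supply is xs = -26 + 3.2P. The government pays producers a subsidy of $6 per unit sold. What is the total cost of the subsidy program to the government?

Government cost = 11364/17

Pre-subsidy: 370 - 7P = -26 + 3.2P gives P* = 660/17, x* = 1670/17.
With the subsidy, sellers receive Ps = Pb + 6 for each unit, where Pb is the price buyers pay.
Supply in terms of Pb becomes xs = -26 + 3.2(Pb + 6) = -6.8 + 3.2Pb. Setting this equal to demand: 370 - 7Pb = -6.8 + 3.2Pb, so Pb = 628/17.
Sellers receive Ps = 628/17 + 6 = 730/17; x' = 370 − 7·(628/17) = 1894/17.
Government outlay = subsidy × quantity = 6 × 1894/17 = 11364/17.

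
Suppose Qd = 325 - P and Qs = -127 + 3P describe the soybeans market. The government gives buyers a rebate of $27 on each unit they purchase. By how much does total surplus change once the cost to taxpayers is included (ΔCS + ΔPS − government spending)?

Net change in total surplus = -$273.375

Pre-subsidy: 325 - P = -127 + 3P gives P* = 113, Q* = 212.
With the rebate, buyers effectively pay Pb = Ps − 27, where Ps is the price sellers receive.
Demand in terms of Ps becomes Qd = 325 − 1(Ps − 27) = 352 - Ps. Setting this equal to supply: 352 - Ps = -127 + 3Ps, so Ps = 119.75.
Buyers pay Pb = 119.75 − 27 = 92.75; Q' = -127 + 3·119.75 = 232.25.
ΔCS = ½(212 + 232.25)(113 − 92.75) = 4498.03125; ΔPS = ½(212 + 232.25)(119.75 − 113) = 1499.34375.
Government spending = 27 × 232.25 = 6270.75.
Net change = 4498.03125 + 1499.34375 − 6270.75 = -273.375. The loss equals the DWL triangle ½·27·20.25.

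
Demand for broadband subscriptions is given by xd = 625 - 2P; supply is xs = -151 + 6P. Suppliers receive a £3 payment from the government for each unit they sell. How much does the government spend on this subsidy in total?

Pre-subsidy: 625 - 2P = -151 + 6P gives P* = 97, x* = 431.
With the subsidy, sellers receive Ps = Pb + 3 for each unit, where Pb is the price buyers pay.
Supply in terms of Pb becomes xs = -151 + 6(Pb + 3) = -133 + 6Pb. Setting this equal to demand: 625 - 2Pb = -133 + 6Pb, so Pb = 94.75.
Sellers receive Ps = 94.75 + 3 = 97.75; x' = 625 − 2·94.75 = 435.5.
Government outlay = subsidy × quantity = 3 × 435.5 = 1306.5.

Government cost = £1306.5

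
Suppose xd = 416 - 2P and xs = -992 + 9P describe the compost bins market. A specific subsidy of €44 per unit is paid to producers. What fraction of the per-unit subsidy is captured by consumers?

Pre-subsidy: 416 - 2P = -992 + 9P gives P* = 128, x* = 160.
With the subsidy, sellers receive Ps = Pb + 44 for each unit, where Pb is the price buyers pay.
Supply in terms of Pb becomes xs = -992 + 9(Pb + 44) = -596 + 9Pb. Setting this equal to demand: 416 - 2Pb = -596 + 9Pb, so Pb = 92.
Sellers receive Ps = 92 + 44 = 136; x' = 416 − 2·92 = 232.
Buyers' price falls by P* − Pb = 128 − 92 = 36; sellers' price rises by Ps − P* = 136 − 128 = 8.
So consumers capture 36/44 = 9/11 of each unit of subsidy.

Consumer share = 9/11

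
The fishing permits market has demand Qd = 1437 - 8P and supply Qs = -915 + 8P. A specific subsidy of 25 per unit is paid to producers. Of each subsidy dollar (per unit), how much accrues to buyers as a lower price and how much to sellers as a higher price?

Pre-subsidy: 1437 - 8P = -915 + 8P gives P* = 147, Q* = 261.
With the subsidy, sellers receive Ps = Pb + 25 for each unit, where Pb is the price buyers pay.
Supply in terms of Pb becomes Qs = -915 + 8(Pb + 25) = -715 + 8Pb. Setting this equal to demand: 1437 - 8Pb = -715 + 8Pb, so Pb = 134.5.
Sellers receive Ps = 134.5 + 25 = 159.5; Q' = 1437 − 8·134.5 = 361.
Buyers' price falls by P* − Pb = 147 − 134.5 = 12.5; sellers' price rises by Ps − P* = 159.5 − 147 = 12.5.

Buyers gain 12.5 per unit; sellers gain 12.5 per unit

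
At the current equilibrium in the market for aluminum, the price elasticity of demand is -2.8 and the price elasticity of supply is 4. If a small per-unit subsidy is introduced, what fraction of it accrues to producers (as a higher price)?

Producer share = 7/17

For a small subsidy around the equilibrium, the benefit split depends on the relative slopes, which at a point are proportional to the elasticities.
Buyer share = εs/(εs + |εd|) = 4/(4 + 2.8) = 10/17; seller share = |εd|/(εs + |εd|) = 7/17.
So producers capture 7/17 of the subsidy.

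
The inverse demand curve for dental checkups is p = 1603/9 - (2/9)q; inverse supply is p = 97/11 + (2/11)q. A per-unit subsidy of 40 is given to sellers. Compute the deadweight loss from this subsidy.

Deadweight loss = 1980

Pre-subsidy: 1603/9 - (2/9)q = 97/11 + (2/11)q gives q* = 419 and p* = 85.
With the subsidy, sellers receive ps = pb + 40 for each unit, where pb is the price buyers pay.
On the curves, pb = 1603/9 - (2/9)q and ps = 97/11 + (2/11)q; the wedge ps − pb = 40 gives 97/11 + (2/11)q − (1603/9 - (2/9)q) = 40, so q' = 518.
Then pb = 1603/9 − (2/9)·518 = 63 and ps = 97/11 + (2/11)·518 = 103.
The subsidy expands output by 518 − 419 = 99 past the efficient level; on those units the gap between marginal cost and willingness to pay runs from 0 up to 40.
DWL = ½ × 40 × 99 = 1980.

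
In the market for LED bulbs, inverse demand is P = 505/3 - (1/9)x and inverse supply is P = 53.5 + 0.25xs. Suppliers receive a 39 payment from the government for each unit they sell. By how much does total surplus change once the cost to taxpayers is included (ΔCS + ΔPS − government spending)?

Pre-subsidy: 505/3 - (1/9)x = 53.5 + 0.25x gives x* = 318 and P* = 133.
With the subsidy, sellers receive Ps = Pb + 39 for each unit, where Pb is the price buyers pay.
On the curves, Pb = 505/3 - (1/9)x and Ps = 53.5 + 0.25x; the wedge Ps − Pb = 39 gives 53.5 + 0.25x − (505/3 - (1/9)x) = 39, so x' = 426.
Then Pb = 505/3 − (1/9)·426 = 121 and Ps = 53.5 + 0.25·426 = 160.
ΔCS = ½(318 + 426)(133 − 121) = 4464; ΔPS = ½(318 + 426)(160 − 133) = 10044.
Government spending = 39 × 426 = 16614.
Net change = 4464 + 10044 − 16614 = -2106. The loss equals the DWL triangle ½·39·108.

Net change in total surplus = -2106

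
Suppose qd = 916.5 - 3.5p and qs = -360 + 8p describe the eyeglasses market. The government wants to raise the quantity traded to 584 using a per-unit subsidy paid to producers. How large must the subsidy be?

Required subsidy s = 23 per unit

At q = 584, invert demand for the buyer price: pb = (916.5 − 584)/3.5 = 95; invert supply for the seller price: ps = (584 − (-360))/8 = 118.
The subsidy must fill the gap: s = ps − pb = 118 − 95 = 23.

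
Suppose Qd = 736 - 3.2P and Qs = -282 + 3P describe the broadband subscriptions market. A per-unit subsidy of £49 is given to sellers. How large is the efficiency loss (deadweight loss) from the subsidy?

Deadweight loss = 57624/31

Pre-subsidy: 736 - 3.2P = -282 + 3P gives P* = 5090/31, Q* = 6528/31.
With the subsidy, sellers receive Ps = Pb + 49 for each unit, where Pb is the price buyers pay.
Supply in terms of Pb becomes Qs = -282 + 3(Pb + 49) = -135 + 3Pb. Setting this equal to demand: 736 - 3.2Pb = -135 + 3Pb, so Pb = 4355/31.
Sellers receive Ps = 4355/31 + 49 = 5874/31; Q' = 736 − 3.2·(4355/31) = 8880/31.
The subsidy expands output by 8880/31 − 6528/31 = 2352/31 past the efficient level; on those units the gap between marginal cost and willingness to pay runs from 0 up to 49.
DWL = ½ × 49 × 2352/31 = 57624/31.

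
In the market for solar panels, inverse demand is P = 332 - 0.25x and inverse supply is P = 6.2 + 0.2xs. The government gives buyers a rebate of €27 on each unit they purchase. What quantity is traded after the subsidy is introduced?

x' = 784

Pre-subsidy: 332 - 0.25x = 6.2 + 0.2x gives x* = 724 and P* = 151.
With the rebate, buyers effectively pay Pb = Ps − 27, where Ps is the price sellers receive.
On the curves, Pb = 332 - 0.25x and Ps = 6.2 + 0.2x; the wedge Ps − Pb = 27 gives 6.2 + 0.2x − (332 - 0.25x) = 27, so x' = 784.
Then Pb = 332 − 0.25·784 = 136 and Ps = 6.2 + 0.2·784 = 163.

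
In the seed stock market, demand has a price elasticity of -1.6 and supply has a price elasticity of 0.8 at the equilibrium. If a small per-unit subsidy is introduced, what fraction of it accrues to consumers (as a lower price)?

Consumer share = 1/3

For a small subsidy around the equilibrium, the benefit split depends on the relative slopes, which at a point are proportional to the elasticities.
Buyer share = εs/(εs + |εd|) = 0.8/(0.8 + 1.6) = 1/3; seller share = |εd|/(εs + |εd|) = 2/3.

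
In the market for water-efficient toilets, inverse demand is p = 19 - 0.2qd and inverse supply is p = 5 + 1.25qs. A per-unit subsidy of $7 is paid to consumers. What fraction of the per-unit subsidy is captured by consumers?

Pre-subsidy: 19 - 0.2q = 5 + 1.25q gives q* = 280/29 and p* = 495/29.
With the rebate, buyers effectively pay pb = ps − 7, where ps is the price sellers receive.
On the curves, pb = 19 - 0.2q and ps = 5 + 1.25q; the wedge ps − pb = 7 gives 5 + 1.25q − (19 - 0.2q) = 7, so q' = 420/29.
Then pb = 19 − 0.2·(420/29) = 467/29 and ps = 5 + 1.25·(420/29) = 670/29.
Buyers' price falls by p* − pb = 495/29 − 467/29 = 28/29; sellers' price rises by ps − p* = 670/29 − 495/29 = 175/29.
So consumers capture (28/29)/7 = 4/29 of each unit of subsidy.

Consumer share = 4/29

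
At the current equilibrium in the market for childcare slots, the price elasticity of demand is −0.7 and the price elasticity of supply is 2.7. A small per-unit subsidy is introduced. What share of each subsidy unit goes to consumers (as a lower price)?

For a small subsidy around the equilibrium, the benefit split depends on the relative slopes, which at a point are proportional to the elasticities.
Buyer share = εs/(εs + |εd|) = 2.7/(2.7 + 0.7) = 27/34; seller share = |εd|/(εs + |εd|) = 7/34.

Consumer share = 27/34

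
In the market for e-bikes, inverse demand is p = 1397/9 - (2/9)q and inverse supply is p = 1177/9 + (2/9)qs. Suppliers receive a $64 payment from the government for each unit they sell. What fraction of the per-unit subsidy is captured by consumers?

Consumer share = 0.5

Pre-subsidy: 1397/9 - (2/9)q = 1177/9 + (2/9)q gives q* = 55 and p* = 143.
With the subsidy, sellers receive ps = pb + 64 for each unit, where pb is the price buyers pay.
On the curves, pb = 1397/9 - (2/9)q and ps = 1177/9 + (2/9)q; the wedge ps − pb = 64 gives 1177/9 + (2/9)q − (1397/9 - (2/9)q) = 64, so q' = 199.
Then pb = 1397/9 − (2/9)·199 = 111 and ps = 1177/9 + (2/9)·199 = 175.
Buyers' price falls by p* − pb = 143 − 111 = 32; sellers' price rises by ps − p* = 175 − 143 = 32.
So consumers capture 32/64 = 0.5 of each unit of subsidy.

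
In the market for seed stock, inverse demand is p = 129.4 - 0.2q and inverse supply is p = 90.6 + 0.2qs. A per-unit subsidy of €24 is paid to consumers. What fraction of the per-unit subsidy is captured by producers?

Pre-subsidy: 129.4 - 0.2q = 90.6 + 0.2q gives q* = 97 and p* = 110.
With the rebate, buyers effectively pay pb = ps − 24, where ps is the price sellers receive.
On the curves, pb = 129.4 - 0.2q and ps = 90.6 + 0.2q; the wedge ps − pb = 24 gives 90.6 + 0.2q − (129.4 - 0.2q) = 24, so q' = 157.
Then pb = 129.4 − 0.2·157 = 98 and ps = 90.6 + 0.2·157 = 122.
Buyers' price falls by p* − pb = 110 − 98 = 12; sellers' price rises by ps − p* = 122 − 110 = 12.
So producers capture 12/24 = 0.5 of each unit of subsidy.

Producer share = 0.5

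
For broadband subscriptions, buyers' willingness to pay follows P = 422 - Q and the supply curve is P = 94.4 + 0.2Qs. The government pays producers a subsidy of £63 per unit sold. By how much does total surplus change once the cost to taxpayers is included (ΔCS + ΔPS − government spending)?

Pre-subsidy: 422 - Q = 94.4 + 0.2Q gives Q* = 273 and P* = 149.
With the subsidy, sellers receive Ps = Pb + 63 for each unit, where Pb is the price buyers pay.
On the curves, Pb = 422 - Q and Ps = 94.4 + 0.2Q; the wedge Ps − Pb = 63 gives 94.4 + 0.2Q − (422 - Q) = 63, so Q' = 325.5.
Then Pb = 422 − 1·325.5 = 96.5 and Ps = 94.4 + 0.2·325.5 = 159.5.
ΔCS = ½(273 + 325.5)(149 − 96.5) = 15710.625; ΔPS = ½(273 + 325.5)(159.5 − 149) = 3142.125.
Government spending = 63 × 325.5 = 20506.5.
Net change = 15710.625 + 3142.125 − 20506.5 = -1653.75. The loss equals the DWL triangle ½·63·52.5.

Net change in total surplus = -£1653.75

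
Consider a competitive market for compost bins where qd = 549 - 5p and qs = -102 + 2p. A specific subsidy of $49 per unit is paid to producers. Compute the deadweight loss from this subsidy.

Deadweight loss = $1715

Pre-subsidy: 549 - 5p = -102 + 2p gives p* = 93, q* = 84.
With the subsidy, sellers receive ps = pb + 49 for each unit, where pb is the price buyers pay.
Supply in terms of pb becomes qs = -102 + 2(pb + 49) = -4 + 2pb. Setting this equal to demand: 549 - 5pb = -4 + 2pb, so pb = 79.
Sellers receive ps = 79 + 49 = 128; q' = 549 − 5·79 = 154.
The subsidy expands output by 154 − 84 = 70 past the efficient level; on those units the gap between marginal cost and willingness to pay runs from 0 up to 49.
DWL = ½ × 49 × 70 = 1715.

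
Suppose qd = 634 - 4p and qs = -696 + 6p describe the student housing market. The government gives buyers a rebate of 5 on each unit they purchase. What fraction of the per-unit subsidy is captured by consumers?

Consumer share = 0.6

Pre-subsidy: 634 - 4p = -696 + 6p gives p* = 133, q* = 102.
With the rebate, buyers effectively pay pb = ps − 5, where ps is the price sellers receive.
Demand in terms of ps becomes qd = 634 − 4(ps − 5) = 654 - 4ps. Setting this equal to supply: 654 - 4ps = -696 + 6ps, so ps = 135.
Buyers pay pb = 135 − 5 = 130; q' = -696 + 6·135 = 114.
Buyers' price falls by p* − pb = 133 − 130 = 3; sellers' price rises by ps − p* = 135 − 133 = 2.
So consumers capture 3/5 = 0.6 of each unit of subsidy.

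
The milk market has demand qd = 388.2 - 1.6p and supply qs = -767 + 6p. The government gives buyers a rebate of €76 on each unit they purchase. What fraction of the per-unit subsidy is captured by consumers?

Consumer share = 15/19

Pre-subsidy: 388.2 - 1.6p = -767 + 6p gives p* = 152, q* = 145.
With the rebate, buyers effectively pay pb = ps − 76, where ps is the price sellers receive.
Demand in terms of ps becomes qd = 388.2 − 1.6(ps − 76) = 509.8 - 1.6ps. Setting this equal to supply: 509.8 - 1.6ps = -767 + 6ps, so ps = 168.
Buyers pay pb = 168 − 76 = 92; q' = -767 + 6·168 = 241.
Buyers' price falls by p* − pb = 152 − 92 = 60; sellers' price rises by ps − p* = 168 − 152 = 16.
So consumers capture 60/76 = 15/19 of each unit of subsidy.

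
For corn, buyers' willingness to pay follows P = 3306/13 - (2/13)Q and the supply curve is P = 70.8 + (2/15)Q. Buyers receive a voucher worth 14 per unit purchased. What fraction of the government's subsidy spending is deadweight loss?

DWL / government spending = 65/1834

Pre-subsidy: 3306/13 - (2/13)Q = 70.8 + (2/15)Q gives Q* = 639 and P* = 156.
With the rebate, buyers effectively pay Pb = Ps − 14, where Ps is the price sellers receive.
On the curves, Pb = 3306/13 - (2/13)Q and Ps = 70.8 + (2/15)Q; the wedge Ps − Pb = 14 gives 70.8 + (2/15)Q − (3306/13 - (2/13)Q) = 14, so Q' = 687.75.
Then Pb = 3306/13 − (2/13)·687.75 = 148.5 and Ps = 70.8 + (2/15)·687.75 = 162.5.
ΔCS = ½(639 + 687.75)(156 − 148.5) = 4975.3125; ΔPS = ½(639 + 687.75)(162.5 − 156) = 4311.9375.
Government spending = 14 × 687.75 = 9628.5.
DWL = ½ × 14 × (687.75 − 639) = 341.25; fraction = 341.25 / 9628.5 = 65/1834.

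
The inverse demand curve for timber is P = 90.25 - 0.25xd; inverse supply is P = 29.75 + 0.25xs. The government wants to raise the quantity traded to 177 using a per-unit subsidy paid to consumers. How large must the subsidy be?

At x = 177, from the demand curve buyers pay Pb = 90.25 − 0.25·177 = 46; from the supply curve sellers need Ps = 29.75 + 0.25·177 = 74.
The subsidy must fill the gap: s = Ps − Pb = 74 − 46 = 28.

Required subsidy s = 28 per unit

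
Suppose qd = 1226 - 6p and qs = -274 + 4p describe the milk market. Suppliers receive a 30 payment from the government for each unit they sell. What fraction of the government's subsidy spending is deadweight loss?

Pre-subsidy: 1226 - 6p = -274 + 4p gives p* = 150, q* = 326.
With the subsidy, sellers receive ps = pb + 30 for each unit, where pb is the price buyers pay.
Supply in terms of pb becomes qs = -274 + 4(pb + 30) = -154 + 4pb. Setting this equal to demand: 1226 - 6pb = -154 + 4pb, so pb = 138.
Sellers receive ps = 138 + 30 = 168; q' = 1226 − 6·138 = 398.
ΔCS = ½(326 + 398)(150 − 138) = 4344; ΔPS = ½(326 + 398)(168 − 150) = 6516.
Government spending = 30 × 398 = 11940.
DWL = ½ × 30 × (398 − 326) = 1080; fraction = 1080 / 11940 = 18/199.

DWL / government spending = 18/199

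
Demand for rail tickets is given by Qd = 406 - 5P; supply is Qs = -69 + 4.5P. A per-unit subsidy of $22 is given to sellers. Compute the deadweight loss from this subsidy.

Deadweight loss = 10890/19

Pre-subsidy: 406 - 5P = -69 + 4.5P gives P* = 50, Q* = 156.
With the subsidy, sellers receive Ps = Pb + 22 for each unit, where Pb is the price buyers pay.
Supply in terms of Pb becomes Qs = -69 + 4.5(Pb + 22) = 30 + 4.5Pb. Setting this equal to demand: 406 - 5Pb = 30 + 4.5Pb, so Pb = 752/19.
Sellers receive Ps = 752/19 + 22 = 1170/19; Q' = 406 − 5·(752/19) = 3954/19.
The subsidy expands output by 3954/19 − 156 = 990/19 past the efficient level; on those units the gap between marginal cost and willingness to pay runs from 0 up to 22.
DWL = ½ × 22 × 990/19 = 10890/19.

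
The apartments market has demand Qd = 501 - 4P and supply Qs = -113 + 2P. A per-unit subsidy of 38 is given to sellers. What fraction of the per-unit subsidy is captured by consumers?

Pre-subsidy: 501 - 4P = -113 + 2P gives P* = 307/3, Q* = 275/3.
With the subsidy, sellers receive Ps = Pb + 38 for each unit, where Pb is the price buyers pay.
Supply in terms of Pb becomes Qs = -113 + 2(Pb + 38) = -37 + 2Pb. Setting this equal to demand: 501 - 4Pb = -37 + 2Pb, so Pb = 269/3.
Sellers receive Ps = 269/3 + 38 = 383/3; Q' = 501 − 4·(269/3) = 427/3.
Buyers' price falls by P* − Pb = 307/3 − 269/3 = 38/3; sellers' price rises by Ps − P* = 383/3 − 307/3 = 76/3.
So consumers capture (38/3)/38 = 1/3 of each unit of subsidy.

Consumer share = 1/3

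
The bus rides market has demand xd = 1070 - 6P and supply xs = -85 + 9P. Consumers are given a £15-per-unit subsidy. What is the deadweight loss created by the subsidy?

Pre-subsidy: 1070 - 6P = -85 + 9P gives P* = 77, x* = 608.
With the rebate, buyers effectively pay Pb = Ps − 15, where Ps is the price sellers receive.
Demand in terms of Ps becomes xd = 1070 − 6(Ps − 15) = 1160 - 6Ps. Setting this equal to supply: 1160 - 6Ps = -85 + 9Ps, so Ps = 83.
Buyers pay Pb = 83 − 15 = 68; x' = -85 + 9·83 = 662.
The subsidy expands output by 662 − 608 = 54 past the efficient level; on those units the gap between marginal cost and willingness to pay runs from 0 up to 15.
DWL = ½ × 15 × 54 = 405.

Deadweight loss = £405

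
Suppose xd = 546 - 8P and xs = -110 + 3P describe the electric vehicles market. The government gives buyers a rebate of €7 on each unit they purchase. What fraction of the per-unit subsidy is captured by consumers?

Pre-subsidy: 546 - 8P = -110 + 3P gives P* = 656/11, x* = 758/11.
With the rebate, buyers effectively pay Pb = Ps − 7, where Ps is the price sellers receive.
Demand in terms of Ps becomes xd = 546 − 8(Ps − 7) = 602 - 8Ps. Setting this equal to supply: 602 - 8Ps = -110 + 3Ps, so Ps = 712/11.
Buyers pay Pb = 712/11 − 7 = 635/11; x' = -110 + 3·(712/11) = 926/11.
Buyers' price falls by P* − Pb = 656/11 − 635/11 = 21/11; sellers' price rises by Ps − P* = 712/11 − 656/11 = 56/11.
So consumers capture (21/11)/7 = 3/11 of each unit of subsidy.

Consumer share = 3/11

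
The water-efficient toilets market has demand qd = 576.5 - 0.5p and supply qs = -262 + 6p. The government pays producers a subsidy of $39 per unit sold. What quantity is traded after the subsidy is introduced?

Pre-subsidy: 576.5 - 0.5p = -262 + 6p gives p* = 129, q* = 512.
With the subsidy, sellers receive ps = pb + 39 for each unit, where pb is the price buyers pay.
Supply in terms of pb becomes qs = -262 + 6(pb + 39) = -28 + 6pb. Setting this equal to demand: 576.5 - 0.5pb = -28 + 6pb, so pb = 93.
Sellers receive ps = 93 + 39 = 132; q' = 576.5 − 0.5·93 = 530.

q' = 530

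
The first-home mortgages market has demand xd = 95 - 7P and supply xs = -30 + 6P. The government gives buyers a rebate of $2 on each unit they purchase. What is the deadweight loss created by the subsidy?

Deadweight loss = 84/13

Pre-subsidy: 95 - 7P = -30 + 6P gives P* = 125/13, x* = 360/13.
With the rebate, buyers effectively pay Pb = Ps − 2, where Ps is the price sellers receive.
Demand in terms of Ps becomes xd = 95 − 7(Ps − 2) = 109 - 7Ps. Setting this equal to supply: 109 - 7Ps = -30 + 6Ps, so Ps = 139/13.
Buyers pay Pb = 139/13 − 2 = 113/13; x' = -30 + 6·(139/13) = 444/13.
The subsidy expands output by 444/13 − 360/13 = 84/13 past the efficient level; on those units the gap between marginal cost and willingness to pay runs from 0 up to 2.
DWL = ½ × 2 × 84/13 = 84/13.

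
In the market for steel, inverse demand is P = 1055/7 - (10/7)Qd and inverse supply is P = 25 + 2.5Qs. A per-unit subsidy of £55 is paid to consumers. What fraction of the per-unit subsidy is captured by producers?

Pre-subsidy: 1055/7 - (10/7)Q = 25 + 2.5Q gives Q* = 32 and P* = 105.
With the rebate, buyers effectively pay Pb = Ps − 55, where Ps is the price sellers receive.
On the curves, Pb = 1055/7 - (10/7)Q and Ps = 25 + 2.5Q; the wedge Ps − Pb = 55 gives 25 + 2.5Q − (1055/7 - (10/7)Q) = 55, so Q' = 46.
Then Pb = 1055/7 − (10/7)·46 = 85 and Ps = 25 + 2.5·46 = 140.
Buyers' price falls by P* − Pb = 105 − 85 = 20; sellers' price rises by Ps − P* = 140 − 105 = 35.
So producers capture 35/55 = 7/11 of each unit of subsidy.

Producer share = 7/11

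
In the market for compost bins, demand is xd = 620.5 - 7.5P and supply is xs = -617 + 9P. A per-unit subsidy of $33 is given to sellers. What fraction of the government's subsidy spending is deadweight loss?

DWL / government spending = 135/386

Pre-subsidy: 620.5 - 7.5P = -617 + 9P gives P* = 75, x* = 58.
With the subsidy, sellers receive Ps = Pb + 33 for each unit, where Pb is the price buyers pay.
Supply in terms of Pb becomes xs = -617 + 9(Pb + 33) = -320 + 9Pb. Setting this equal to demand: 620.5 - 7.5Pb = -320 + 9Pb, so Pb = 57.
Sellers receive Ps = 57 + 33 = 90; x' = 620.5 − 7.5·57 = 193.
ΔCS = ½(58 + 193)(75 − 57) = 2259; ΔPS = ½(58 + 193)(90 − 75) = 1882.5.
Government spending = 33 × 193 = 6369.
DWL = ½ × 33 × (193 − 58) = 2227.5; fraction = 2227.5 / 6369 = 135/386.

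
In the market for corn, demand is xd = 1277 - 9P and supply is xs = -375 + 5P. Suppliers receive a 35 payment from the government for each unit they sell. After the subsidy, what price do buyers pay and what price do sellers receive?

Buyers pay 105.5; sellers receive 140.5

Pre-subsidy: 1277 - 9P = -375 + 5P gives P* = 118, x* = 215.
With the subsidy, sellers receive Ps = Pb + 35 for each unit, where Pb is the price buyers pay.
Supply in terms of Pb becomes xs = -375 + 5(Pb + 35) = -200 + 5Pb. Setting this equal to demand: 1277 - 9Pb = -200 + 5Pb, so Pb = 105.5.
Sellers receive Ps = 105.5 + 35 = 140.5; x' = 1277 − 9·105.5 = 327.5.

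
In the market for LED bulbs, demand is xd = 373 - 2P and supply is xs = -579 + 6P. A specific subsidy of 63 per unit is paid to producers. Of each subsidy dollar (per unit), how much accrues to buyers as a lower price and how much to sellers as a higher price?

Buyers gain 47.25 per unit; sellers gain 15.75 per unit

Pre-subsidy: 373 - 2P = -579 + 6P gives P* = 119, x* = 135.
With the subsidy, sellers receive Ps = Pb + 63 for each unit, where Pb is the price buyers pay.
Supply in terms of Pb becomes xs = -579 + 6(Pb + 63) = -201 + 6Pb. Setting this equal to demand: 373 - 2Pb = -201 + 6Pb, so Pb = 71.75.
Sellers receive Ps = 71.75 + 63 = 134.75; x' = 373 − 2·71.75 = 229.5.
Buyers' price falls by P* − Pb = 119 − 71.75 = 47.25; sellers' price rises by Ps − P* = 134.75 − 119 = 15.75.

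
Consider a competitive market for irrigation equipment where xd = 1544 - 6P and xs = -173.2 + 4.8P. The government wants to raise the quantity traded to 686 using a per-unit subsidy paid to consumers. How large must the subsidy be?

Required subsidy s = 36 per unit

At x = 686, invert demand for the buyer price: Pb = (1544 − 686)/6 = 143; invert supply for the seller price: Ps = (686 − (-173.2))/4.8 = 179.
The subsidy must fill the gap: s = Ps − Pb = 179 − 143 = 36.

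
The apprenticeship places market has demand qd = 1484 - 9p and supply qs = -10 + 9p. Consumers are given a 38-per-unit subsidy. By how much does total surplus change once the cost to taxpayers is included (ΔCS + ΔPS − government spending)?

Net change in total surplus = -3249

Pre-subsidy: 1484 - 9p = -10 + 9p gives p* = 83, q* = 737.
With the rebate, buyers effectively pay pb = ps − 38, where ps is the price sellers receive.
Demand in terms of ps becomes qd = 1484 − 9(ps − 38) = 1826 - 9ps. Setting this equal to supply: 1826 - 9ps = -10 + 9ps, so ps = 102.
Buyers pay pb = 102 − 38 = 64; q' = -10 + 9·102 = 908.
ΔCS = ½(737 + 908)(83 − 64) = 15627.5; ΔPS = ½(737 + 908)(102 − 83) = 15627.5.
Government spending = 38 × 908 = 34504.
Net change = 15627.5 + 15627.5 − 34504 = -3249. The loss equals the DWL triangle ½·38·171.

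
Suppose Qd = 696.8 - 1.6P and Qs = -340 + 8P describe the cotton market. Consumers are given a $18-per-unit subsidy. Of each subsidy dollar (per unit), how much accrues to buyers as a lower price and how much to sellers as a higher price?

Buyers gain $15 per unit; sellers gain $3 per unit

Pre-subsidy: 696.8 - 1.6P = -340 + 8P gives P* = 108, Q* = 524.
With the rebate, buyers effectively pay Pb = Ps − 18, where Ps is the price sellers receive.
Demand in terms of Ps becomes Qd = 696.8 − 1.6(Ps − 18) = 725.6 - 1.6Ps. Setting this equal to supply: 725.6 - 1.6Ps = -340 + 8Ps, so Ps = 111.
Buyers pay Pb = 111 − 18 = 93; Q' = -340 + 8·111 = 548.
Buyers' price falls by P* − Pb = 108 − 93 = 15; sellers' price rises by Ps − P* = 111 − 108 = 3.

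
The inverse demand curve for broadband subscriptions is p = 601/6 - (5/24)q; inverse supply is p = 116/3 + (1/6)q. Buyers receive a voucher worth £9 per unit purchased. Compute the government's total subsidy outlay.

Government cost = £1692

Pre-subsidy: 601/6 - (5/24)q = 116/3 + (1/6)q gives q* = 164 and p* = 66.
With the rebate, buyers effectively pay pb = ps − 9, where ps is the price sellers receive.
On the curves, pb = 601/6 - (5/24)q and ps = 116/3 + (1/6)q; the wedge ps − pb = 9 gives 116/3 + (1/6)q − (601/6 - (5/24)q) = 9, so q' = 188.
Then pb = 601/6 − (5/24)·188 = 61 and ps = 116/3 + (1/6)·188 = 70.
Government outlay = subsidy × quantity = 9 × 188 = 1692.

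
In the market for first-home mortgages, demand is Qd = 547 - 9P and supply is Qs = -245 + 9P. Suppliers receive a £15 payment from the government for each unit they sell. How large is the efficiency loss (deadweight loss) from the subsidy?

Pre-subsidy: 547 - 9P = -245 + 9P gives P* = 44, Q* = 151.
With the subsidy, sellers receive Ps = Pb + 15 for each unit, where Pb is the price buyers pay.
Supply in terms of Pb becomes Qs = -245 + 9(Pb + 15) = -110 + 9Pb. Setting this equal to demand: 547 - 9Pb = -110 + 9Pb, so Pb = 36.5.
Sellers receive Ps = 36.5 + 15 = 51.5; Q' = 547 − 9·36.5 = 218.5.
The subsidy expands output by 218.5 − 151 = 67.5 past the efficient level; on those units the gap between marginal cost and willingness to pay runs from 0 up to 15.
DWL = ½ × 15 × 67.5 = 506.25.

Deadweight loss = £506.25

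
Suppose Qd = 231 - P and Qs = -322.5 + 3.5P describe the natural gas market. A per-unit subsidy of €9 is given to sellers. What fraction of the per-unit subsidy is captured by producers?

Producer share = 2/9

Pre-subsidy: 231 - P = -322.5 + 3.5P gives P* = 123, Q* = 108.
With the subsidy, sellers receive Ps = Pb + 9 for each unit, where Pb is the price buyers pay.
Supply in terms of Pb becomes Qs = -322.5 + 3.5(Pb + 9) = -291 + 3.5Pb. Setting this equal to demand: 231 - Pb = -291 + 3.5Pb, so Pb = 116.
Sellers receive Ps = 116 + 9 = 125; Q' = 231 − 1·116 = 115.
Buyers' price falls by P* − Pb = 123 − 116 = 7; sellers' price rises by Ps − P* = 125 − 123 = 2.
So producers capture 2/9 = 2/9 of each unit of subsidy.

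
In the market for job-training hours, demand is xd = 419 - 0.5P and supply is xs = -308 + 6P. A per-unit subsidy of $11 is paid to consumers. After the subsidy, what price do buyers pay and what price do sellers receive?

Pre-subsidy: 419 - 0.5P = -308 + 6P gives P* = 1454/13, x* = 4720/13.
With the rebate, buyers effectively pay Pb = Ps − 11, where Ps is the price sellers receive.
Demand in terms of Ps becomes xd = 419 − 0.5(Ps − 11) = 424.5 - 0.5Ps. Setting this equal to supply: 424.5 - 0.5Ps = -308 + 6Ps, so Ps = 1465/13.
Buyers pay Pb = 1465/13 − 11 = 1322/13; x' = -308 + 6·(1465/13) = 4786/13.

Buyers pay 1322/13; sellers receive 1465/13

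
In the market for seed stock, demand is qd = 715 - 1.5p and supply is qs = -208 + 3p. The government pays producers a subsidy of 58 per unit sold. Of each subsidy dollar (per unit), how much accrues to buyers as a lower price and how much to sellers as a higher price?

Buyers gain 116/3 per unit; sellers gain 58/3 per unit

Pre-subsidy: 715 - 1.5p = -208 + 3p gives p* = 1846/9, q* = 1222/3.
With the subsidy, sellers receive ps = pb + 58 for each unit, where pb is the price buyers pay.
Supply in terms of pb becomes qs = -208 + 3(pb + 58) = -34 + 3pb. Setting this equal to demand: 715 - 1.5pb = -34 + 3pb, so pb = 1498/9.
Sellers receive ps = 1498/9 + 58 = 2020/9; q' = 715 − 1.5·(1498/9) = 1396/3.
Buyers' price falls by p* − pb = 1846/9 − 1498/9 = 116/3; sellers' price rises by ps − p* = 2020/9 − 1846/9 = 58/3.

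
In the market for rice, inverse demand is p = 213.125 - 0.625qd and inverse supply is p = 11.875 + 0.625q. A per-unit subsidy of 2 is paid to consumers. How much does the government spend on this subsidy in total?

Pre-subsidy: 213.125 - 0.625q = 11.875 + 0.625q gives q* = 161 and p* = 112.5.
With the rebate, buyers effectively pay pb = ps − 2, where ps is the price sellers receive.
On the curves, pb = 213.125 - 0.625q and ps = 11.875 + 0.625q; the wedge ps − pb = 2 gives 11.875 + 0.625q − (213.125 - 0.625q) = 2, so q' = 162.6.
Then pb = 213.125 − 0.625·162.6 = 111.5 and ps = 11.875 + 0.625·162.6 = 113.5.
Government outlay = subsidy × quantity = 2 × 162.6 = 325.2.

Government cost = 325.2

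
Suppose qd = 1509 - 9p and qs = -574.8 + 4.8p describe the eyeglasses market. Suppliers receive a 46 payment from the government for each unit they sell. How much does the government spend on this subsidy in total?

Pre-subsidy: 1509 - 9p = -574.8 + 4.8p gives p* = 151, q* = 150.
With the subsidy, sellers receive ps = pb + 46 for each unit, where pb is the price buyers pay.
Supply in terms of pb becomes qs = -574.8 + 4.8(pb + 46) = -354 + 4.8pb. Setting this equal to demand: 1509 - 9pb = -354 + 4.8pb, so pb = 135.
Sellers receive ps = 135 + 46 = 181; q' = 1509 − 9·135 = 294.
Government outlay = subsidy × quantity = 46 × 294 = 13524.

Government cost = 13524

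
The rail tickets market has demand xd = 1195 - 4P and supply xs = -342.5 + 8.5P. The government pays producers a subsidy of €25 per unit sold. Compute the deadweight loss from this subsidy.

Deadweight loss = €850

Pre-subsidy: 1195 - 4P = -342.5 + 8.5P gives P* = 123, x* = 703.
With the subsidy, sellers receive Ps = Pb + 25 for each unit, where Pb is the price buyers pay.
Supply in terms of Pb becomes xs = -342.5 + 8.5(Pb + 25) = -130 + 8.5Pb. Setting this equal to demand: 1195 - 4Pb = -130 + 8.5Pb, so Pb = 106.
Sellers receive Ps = 106 + 25 = 131; x' = 1195 − 4·106 = 771.
The subsidy expands output by 771 − 703 = 68 past the efficient level; on those units the gap between marginal cost and willingness to pay runs from 0 up to 25.
DWL = ½ × 25 × 68 = 850.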